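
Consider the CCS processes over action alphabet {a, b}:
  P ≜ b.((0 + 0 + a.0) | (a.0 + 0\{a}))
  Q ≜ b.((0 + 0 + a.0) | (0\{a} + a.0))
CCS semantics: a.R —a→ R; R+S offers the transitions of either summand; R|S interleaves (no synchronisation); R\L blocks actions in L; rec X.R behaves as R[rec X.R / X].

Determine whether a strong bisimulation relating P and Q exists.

LTS(P): 5 reachable states
  p0 = b.((0 + 0 + a.0) | (a.0 + 0\{a})) → —b→ p1
  p1 = (0 + 0 + a.0) | (a.0 + 0\{a}) → —a→ p2, —a→ p3
  p2 = (0 + 0 + a.0) | 0 → —a→ p4
  p3 = 0 | (a.0 + 0\{a}) → —a→ p4
  p4 = 0 | 0 → stopped
LTS(Q): 5 reachable states
  q0 = b.((0 + 0 + a.0) | (0\{a} + a.0)) → —b→ q1
  q1 = (0 + 0 + a.0) | (0\{a} + a.0) → —a→ q2, —a→ q3
  q2 = (0 + 0 + a.0) | 0 → —a→ q4
  q3 = 0 | (0\{a} + a.0) → —a→ q4
  q4 = 0 | 0 → stopped
Partition-refinement fixed point:
  B0 = {p0, q0}
  B1 = {p1, q1}
  B2 = {p2, p3, q2, q3}
  B3 = {p4, q4}
p0 ∈ B0, q0 ∈ B0 → same block

bisimilar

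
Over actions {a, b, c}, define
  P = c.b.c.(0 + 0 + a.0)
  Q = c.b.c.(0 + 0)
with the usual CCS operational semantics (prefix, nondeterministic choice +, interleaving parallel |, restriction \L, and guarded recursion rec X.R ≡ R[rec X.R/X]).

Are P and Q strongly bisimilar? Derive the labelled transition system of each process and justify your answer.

Reachable graph of P (5 states):
  s0 = c.b.c.(0 + 0 + a.0) | =c=> s1
  s1 = b.c.(0 + 0 + a.0) | =b=> s2
  s2 = c.(0 + 0 + a.0) | =c=> s3
  s3 = 0 + 0 + a.0 | =a=> s4
  s4 = 0 | ·
Reachable graph of Q (4 states):
  t0 = c.b.c.(0 + 0) | =c=> t1
  t1 = b.c.(0 + 0) | =b=> t2
  t2 = c.(0 + 0) | =c=> t3
  t3 = 0 + 0 | ·
Partition-refinement fixed point:
  B0 = {s0}
  B1 = {s1}
  B2 = {s2}
  B3 = {s3}
  B4 = {s4, t3}
  B5 = {t0}
  B6 = {t1}
  B7 = {t2}
s0 ∈ B0, t0 ∈ B5 → different blocks

NO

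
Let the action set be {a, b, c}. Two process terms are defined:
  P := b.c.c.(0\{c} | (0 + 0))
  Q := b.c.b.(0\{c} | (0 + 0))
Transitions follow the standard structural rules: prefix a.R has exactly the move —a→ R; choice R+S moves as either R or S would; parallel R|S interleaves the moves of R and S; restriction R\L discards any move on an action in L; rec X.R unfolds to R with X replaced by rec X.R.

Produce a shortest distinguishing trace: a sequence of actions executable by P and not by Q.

bcc

LTS(P): 4 reachable states
  m0 = b.c.c.(0\{c} | (0 + 0)) ⊢ ··b··> m1
  m1 = c.c.(0\{c} | (0 + 0)) ⊢ ··c··> m2
  m2 = c.(0\{c} | (0 + 0)) ⊢ ··c··> m3
  m3 = 0\{c} | (0 + 0) ⊢ stopped
LTS(Q): 4 reachable states
  n0 = b.c.b.(0\{c} | (0 + 0)) ⊢ ··b··> n1
  n1 = c.b.(0\{c} | (0 + 0)) ⊢ ··c··> n2
  n2 = b.(0\{c} | (0 + 0)) ⊢ ··b··> n3
  n3 = 0\{c} | (0 + 0) ⊢ stopped
Executing bcc from P (initial set {m0}):
  [1] b ⇒ {m1}
  [2] c ⇒ {m2}
  [3] c ⇒ {m3}
  — P admits the full trace.
Executing bcc from Q (initial set {n0}):
  [1] b ⇒ {n1}
  [2] c ⇒ {n2}
  [3] c ⇒ ∅ (Q stuck)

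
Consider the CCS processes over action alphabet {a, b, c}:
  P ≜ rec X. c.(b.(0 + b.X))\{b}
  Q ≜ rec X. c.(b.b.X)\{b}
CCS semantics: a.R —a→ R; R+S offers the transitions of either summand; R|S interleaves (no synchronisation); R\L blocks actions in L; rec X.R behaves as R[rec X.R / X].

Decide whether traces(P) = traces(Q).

trace-equivalent

Reachable graph of P (2 states):
  s0 = rec X. c.(b.(0 + b.X))\{b} has moves =c=> s1
  s1 = (b.(0 + b.(rec X. c.(b.(0 + b.X))\{b})))\{b} has moves stopped
Reachable graph of Q (2 states):
  t0 = rec X. c.(b.b.X)\{b} has moves =c=> t1
  t1 = (b.b.(rec X. c.(b.b.X)\{b}))\{b} has moves stopped
Partition-refinement fixed point:
  B0 = {s0, t0}
  B1 = {s1, t1}
s0 ∈ B0, t0 ∈ B0 → same block
Bisimilar ⇒ trace-equivalent.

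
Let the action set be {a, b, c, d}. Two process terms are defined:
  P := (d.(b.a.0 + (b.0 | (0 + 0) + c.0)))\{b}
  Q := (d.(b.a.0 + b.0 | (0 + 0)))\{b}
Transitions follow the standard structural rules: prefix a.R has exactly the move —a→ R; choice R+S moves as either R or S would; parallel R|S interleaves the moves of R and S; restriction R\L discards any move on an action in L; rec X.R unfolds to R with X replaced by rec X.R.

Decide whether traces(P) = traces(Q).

P's transition system — 3 states:
  p0 = (d.(b.a.0 + (b.0 | (0 + 0) + c.0)))\{b} | —d→ p1
  p1 = (b.a.0 + (b.0 | (0 + 0) + c.0))\{b} | —c→ p2
  p2 = 0\{b} | ·
Q's transition system — 2 states:
  q0 = (d.(b.a.0 + b.0 | (0 + 0)))\{b} | —d→ q1
  q1 = (b.a.0 + b.0 | (0 + 0))\{b} | ·
Executing dc from P (initial set {p0}):
  after d @ step 1: {p1}
  after c @ step 2: {p2}
  — P admits the full trace.
Executing dc from Q (initial set {q0}):
  after d @ step 1: {q1}
  after c @ step 2: no successor for Q

traces(P) ≠ traces(Q) — witness ⟨dc⟩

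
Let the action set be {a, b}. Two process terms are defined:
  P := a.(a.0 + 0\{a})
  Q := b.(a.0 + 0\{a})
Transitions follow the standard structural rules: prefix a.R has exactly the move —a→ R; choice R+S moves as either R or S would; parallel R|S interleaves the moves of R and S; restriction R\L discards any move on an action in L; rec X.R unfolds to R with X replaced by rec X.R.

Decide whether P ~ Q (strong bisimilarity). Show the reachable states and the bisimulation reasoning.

LTS(P): 3 reachable states
  p0 = a.(a.0 + 0\{a}) has moves --a--▸ p1
  p1 = a.0 + 0\{a} has moves --a--▸ p2
  p2 = 0 has moves (no moves)
LTS(Q): 3 reachable states
  q0 = b.(a.0 + 0\{a}) has moves --b--▸ q1
  q1 = a.0 + 0\{a} has moves --a--▸ q2
  q2 = 0 has moves (no moves)
Bisimilarity quotient blocks:
  B0 = {p0}
  B1 = {p1, q1}
  B2 = {p2, q2}
  B3 = {q0}
p0 ∈ B0, q0 ∈ B3 → different blocks

P ≁ Q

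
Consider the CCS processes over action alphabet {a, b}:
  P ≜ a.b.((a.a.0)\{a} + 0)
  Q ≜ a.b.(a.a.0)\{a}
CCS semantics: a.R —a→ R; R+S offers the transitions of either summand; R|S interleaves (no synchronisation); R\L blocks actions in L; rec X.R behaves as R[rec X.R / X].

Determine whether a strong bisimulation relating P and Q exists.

YES

LTS(P): 3 reachable states
  u0 = a.b.((a.a.0)\{a} + 0) → =a=> u1
  u1 = b.((a.a.0)\{a} + 0) → =b=> u2
  u2 = (a.a.0)\{a} + 0 → deadlocked
LTS(Q): 3 reachable states
  v0 = a.b.(a.a.0)\{a} → =a=> v1
  v1 = b.(a.a.0)\{a} → =b=> v2
  v2 = (a.a.0)\{a} → deadlocked
Coarsest stable partition (strong bisimilarity classes):
  B0 = {u0, v0}
  B1 = {u1, v1}
  B2 = {u2, v2}
u0 ∈ B0, v0 ∈ B0 → same block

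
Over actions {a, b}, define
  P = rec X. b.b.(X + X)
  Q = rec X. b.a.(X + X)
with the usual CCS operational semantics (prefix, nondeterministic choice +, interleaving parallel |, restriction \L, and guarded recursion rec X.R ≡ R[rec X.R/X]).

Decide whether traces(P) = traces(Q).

LTS(P): 3 reachable states
  p0 = rec X. b.b.(X + X) :: -b-> p1
  p1 = b.((rec X. b.b.(X + X)) + (rec X. b.b.(X + X))) :: -b-> p2
  p2 = (rec X. b.b.(X + X)) + (rec X. b.b.(X + X)) :: -b-> p1
LTS(Q): 3 reachable states
  q0 = rec X. b.a.(X + X) :: -b-> q1
  q1 = a.((rec X. b.a.(X + X)) + (rec X. b.a.(X + X))) :: -a-> q2
  q2 = (rec X. b.a.(X + X)) + (rec X. b.a.(X + X)) :: -b-> q1
Run σ = ⟨bb⟩ on P: start {p0}
  after b @ step 1: {p1}
  after b @ step 2: {p2}
  — P admits the full trace.
Run σ = ⟨bb⟩ on Q: start {q0}
  after b @ step 1: {q1}
  after b @ step 2: no successor for Q

traces(P) ≠ traces(Q) — witness ⟨bb⟩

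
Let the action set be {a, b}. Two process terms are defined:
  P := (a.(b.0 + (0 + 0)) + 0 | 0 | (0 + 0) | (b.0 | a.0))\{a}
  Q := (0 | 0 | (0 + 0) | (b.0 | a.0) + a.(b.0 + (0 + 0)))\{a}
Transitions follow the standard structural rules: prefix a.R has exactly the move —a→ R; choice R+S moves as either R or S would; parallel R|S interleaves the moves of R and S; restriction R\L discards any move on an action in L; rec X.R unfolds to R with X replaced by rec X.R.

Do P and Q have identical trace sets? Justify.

trace-equivalent

P's transition system — 2 states:
  s0 = (a.(b.0 + (0 + 0)) + 0 | 0 | (0 + 0) | (b.0 | a.0))\{a} ⊢ -b-> s1
  s1 = (0 | 0 | (0 + 0) | (0 | a.0))\{a} ⊢ deadlocked
Q's transition system — 2 states:
  t0 = (0 | 0 | (0 + 0) | (b.0 | a.0) + a.(b.0 + (0 + 0)))\{a} ⊢ -b-> t1
  t1 = (0 | 0 | (0 + 0) | (0 | a.0))\{a} ⊢ deadlocked
Partition-refinement fixed point:
  B0 = {s0, t0}
  B1 = {s1, t1}
s0 ∈ B0, t0 ∈ B0 → same block
Bisimilar ⇒ trace-equivalent.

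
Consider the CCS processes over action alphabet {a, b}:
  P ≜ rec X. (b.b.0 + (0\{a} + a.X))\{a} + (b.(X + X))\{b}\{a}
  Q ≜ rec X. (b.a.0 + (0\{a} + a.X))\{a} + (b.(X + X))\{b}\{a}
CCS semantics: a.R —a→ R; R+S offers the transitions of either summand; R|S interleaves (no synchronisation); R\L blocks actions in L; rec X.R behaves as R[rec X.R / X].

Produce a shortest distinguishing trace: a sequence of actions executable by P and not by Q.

bb

Reachable graph of P (3 states):
  m0 = rec X. (b.b.0 + (0\{a} + a.X))\{a} + (b.(X + X))\{b}\{a} :: ··b··> m1
  m1 = (b.0)\{a} :: ··b··> m2
  m2 = 0\{a} :: (no moves)
Reachable graph of Q (2 states):
  n0 = rec X. (b.a.0 + (0\{a} + a.X))\{a} + (b.(X + X))\{b}\{a} :: ··b··> n1
  n1 = (a.0)\{a} :: (no moves)
Run σ = ⟨bb⟩ on P: start {m0}
  [1] b ⇒ {m1}
  [2] b ⇒ {m2}
  ✓ P
Run σ = ⟨bb⟩ on Q: start {n0}
  [1] b ⇒ {n1}
  [2] b ⇒ ∅ (Q stuck)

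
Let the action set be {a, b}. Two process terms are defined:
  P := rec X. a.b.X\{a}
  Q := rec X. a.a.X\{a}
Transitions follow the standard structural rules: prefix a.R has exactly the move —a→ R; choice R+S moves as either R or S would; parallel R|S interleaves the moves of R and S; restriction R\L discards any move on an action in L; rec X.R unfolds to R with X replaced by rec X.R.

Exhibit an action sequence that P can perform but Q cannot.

ab

P's transition system — 3 states:
  s0 = rec X. a.b.X\{a} | =a=> s1
  s1 = b.(rec X. a.b.X\{a})\{a} | =b=> s2
  s2 = (rec X. a.b.X\{a})\{a} | ∅
Q's transition system — 3 states:
  t0 = rec X. a.a.X\{a} | =a=> t1
  t1 = a.(rec X. a.a.X\{a})\{a} | =a=> t2
  t2 = (rec X. a.a.X\{a})\{a} | ∅
Executing ab from P (initial set {s0}):
  step 1 (a): {s1}
  step 2 (b): {s2}
  — P admits the full trace.
Executing ab from Q (initial set {t0}):
  step 1 (a): {t1}
  step 2 (b): ∅  — Q cannot continue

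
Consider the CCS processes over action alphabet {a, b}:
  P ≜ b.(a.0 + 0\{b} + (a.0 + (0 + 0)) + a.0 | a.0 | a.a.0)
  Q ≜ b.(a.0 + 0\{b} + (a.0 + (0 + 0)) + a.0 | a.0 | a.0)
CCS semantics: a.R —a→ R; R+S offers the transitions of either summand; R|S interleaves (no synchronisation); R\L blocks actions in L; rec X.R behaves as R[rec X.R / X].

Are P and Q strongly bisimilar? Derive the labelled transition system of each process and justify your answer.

LTS(P): 14 reachable states
  s0 = b.(a.0 + 0\{b} + (a.0 + (0 + 0)) + a.0 | a.0 | a.a.0) has moves =b=> s1
  s1 = a.0 + 0\{b} + (a.0 + (0 + 0)) + a.0 | a.0 | a.a.0 has moves =a=> s2, =a=> s3, =a=> s4, =a=> s5
  s2 = 0 has moves ∅
  s3 = 0 | a.0 | a.a.0 has moves =a=> s6, =a=> s7
  s4 = a.0 | 0 | a.a.0 has moves =a=> s6, =a=> s8
  s5 = a.0 | a.0 | a.0 has moves =a=> s7, =a=> s8, =a=> s9
  s6 = 0 | 0 | a.a.0 has moves =a=> s10
  s7 = 0 | a.0 | a.0 has moves =a=> s10, =a=> s11
  s8 = a.0 | 0 | a.0 has moves =a=> s10, =a=> s12
  s9 = a.0 | a.0 | 0 has moves =a=> s11, =a=> s12
  s10 = 0 | 0 | a.0 has moves =a=> s13
  s11 = 0 | a.0 | 0 has moves =a=> s13
  s12 = a.0 | 0 | 0 has moves =a=> s13
  s13 = 0 | 0 | 0 has moves ∅
LTS(Q): 10 reachable states
  t0 = b.(a.0 + 0\{b} + (a.0 + (0 + 0)) + a.0 | a.0 | a.0) has moves =b=> t1
  t1 = a.0 + 0\{b} + (a.0 + (0 + 0)) + a.0 | a.0 | a.0 has moves =a=> t2, =a=> t3, =a=> t4, =a=> t5
  t2 = 0 has moves ∅
  t3 = 0 | a.0 | a.0 has moves =a=> t6, =a=> t7
  t4 = a.0 | 0 | a.0 has moves =a=> t6, =a=> t8
  t5 = a.0 | a.0 | 0 has moves =a=> t7, =a=> t8
  t6 = 0 | 0 | a.0 has moves =a=> t9
  t7 = 0 | a.0 | 0 has moves =a=> t9
  t8 = a.0 | 0 | 0 has moves =a=> t9
  t9 = 0 | 0 | 0 has moves ∅
Coarsest stable partition (strong bisimilarity classes):
  B0 = {s0}
  B1 = {s1}
  B2 = {s13, s2, t2, t9}
  B3 = {s3, s4, s5}
  B4 = {s6, s7, s8, s9, t3, t4, t5}
  B5 = {s10, s11, s12, t6, t7, t8}
  B6 = {t0}
  B7 = {t1}
s0 ∈ B0, t0 ∈ B6 → different blocks

NO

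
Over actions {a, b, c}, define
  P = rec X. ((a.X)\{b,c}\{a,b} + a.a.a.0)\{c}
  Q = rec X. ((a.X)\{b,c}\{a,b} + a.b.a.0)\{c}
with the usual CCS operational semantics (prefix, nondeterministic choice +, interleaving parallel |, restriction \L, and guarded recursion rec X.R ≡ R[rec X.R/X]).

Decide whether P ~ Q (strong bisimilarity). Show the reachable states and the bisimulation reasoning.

LTS(P): 4 reachable states
  u0 = rec X. ((a.X)\{b,c}\{a,b} + a.a.a.0)\{c} → --a--▸ u1
  u1 = (a.a.0)\{c} → --a--▸ u2
  u2 = (a.0)\{c} → --a--▸ u3
  u3 = 0\{c} → stopped
LTS(Q): 4 reachable states
  v0 = rec X. ((a.X)\{b,c}\{a,b} + a.b.a.0)\{c} → --a--▸ v1
  v1 = (b.a.0)\{c} → --b--▸ v2
  v2 = (a.0)\{c} → --a--▸ v3
  v3 = 0\{c} → stopped
Coarsest stable partition (strong bisimilarity classes):
  B0 = {u0}
  B1 = {u1}
  B2 = {u2, v2}
  B3 = {u3, v3}
  B4 = {v0}
  B5 = {v1}
u0 ∈ B0, v0 ∈ B4 → different blocks

not bisimilar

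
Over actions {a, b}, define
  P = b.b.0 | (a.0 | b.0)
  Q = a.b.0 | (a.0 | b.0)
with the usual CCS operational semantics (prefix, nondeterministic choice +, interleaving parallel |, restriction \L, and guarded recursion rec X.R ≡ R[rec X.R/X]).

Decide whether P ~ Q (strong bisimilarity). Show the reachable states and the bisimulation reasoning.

P's transition system — 12 states:
  p0 = b.b.0 | (a.0 | b.0) ⊢ —a→ p1, —b→ p2, —b→ p3
  p1 = b.b.0 | (0 | b.0) ⊢ —b→ p4, —b→ p5
  p2 = b.0 | (a.0 | b.0) ⊢ —a→ p4, —b→ p6, —b→ p7
  p3 = b.b.0 | (a.0 | 0) ⊢ —a→ p5, —b→ p7
  p4 = b.0 | (0 | b.0) ⊢ —b→ p8, —b→ p9
  p5 = b.b.0 | (0 | 0) ⊢ —b→ p9
  p6 = 0 | (a.0 | b.0) ⊢ —a→ p8, —b→ p10
  p7 = b.0 | (a.0 | 0) ⊢ —a→ p9, —b→ p10
  p8 = 0 | (0 | b.0) ⊢ —b→ p11
  p9 = b.0 | (0 | 0) ⊢ —b→ p11
  p10 = 0 | (a.0 | 0) ⊢ —a→ p11
  p11 = 0 | (0 | 0) ⊢ deadlocked
Q's transition system — 12 states:
  q0 = a.b.0 | (a.0 | b.0) ⊢ —a→ q1, —a→ q2, —b→ q3
  q1 = a.b.0 | (0 | b.0) ⊢ —a→ q4, —b→ q5
  q2 = b.0 | (a.0 | b.0) ⊢ —a→ q4, —b→ q6, —b→ q7
  q3 = a.b.0 | (a.0 | 0) ⊢ —a→ q5, —a→ q7
  q4 = b.0 | (0 | b.0) ⊢ —b→ q8, —b→ q9
  q5 = a.b.0 | (0 | 0) ⊢ —a→ q9
  q6 = 0 | (a.0 | b.0) ⊢ —a→ q8, —b→ q10
  q7 = b.0 | (a.0 | 0) ⊢ —a→ q9, —b→ q10
  q8 = 0 | (0 | b.0) ⊢ —b→ q11
  q9 = b.0 | (0 | 0) ⊢ —b→ q11
  q10 = 0 | (a.0 | 0) ⊢ —a→ q11
  q11 = 0 | (0 | 0) ⊢ deadlocked
Bisimilarity quotient blocks:
  B0 = {p0}
  B1 = {p1}
  B2 = {p4, p5, q4}
  B3 = {p8, p9, q8, q9}
  B4 = {p11, q11}
  B5 = {p2, p3, q2}
  B6 = {p6, p7, q6, q7}
  B7 = {p10, q10}
  B8 = {q0}
  B9 = {q1}
  B10 = {q5}
  B11 = {q3}
p0 ∈ B0, q0 ∈ B8 → different blocks

not bisimilar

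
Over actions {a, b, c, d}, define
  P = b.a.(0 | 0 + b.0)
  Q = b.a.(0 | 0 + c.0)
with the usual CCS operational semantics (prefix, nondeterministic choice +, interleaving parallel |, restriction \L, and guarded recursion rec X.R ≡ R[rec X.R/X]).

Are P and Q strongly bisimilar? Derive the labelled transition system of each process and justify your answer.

not bisimilar

Reachable graph of P (4 states):
  p0 = b.a.(0 | 0 + b.0) has moves --b--▸ p1
  p1 = a.(0 | 0 + b.0) has moves --a--▸ p2
  p2 = 0 | 0 + b.0 has moves --b--▸ p3
  p3 = 0 has moves (no moves)
Reachable graph of Q (4 states):
  q0 = b.a.(0 | 0 + c.0) has moves --b--▸ q1
  q1 = a.(0 | 0 + c.0) has moves --a--▸ q2
  q2 = 0 | 0 + c.0 has moves --c--▸ q3
  q3 = 0 has moves (no moves)
Coarsest stable partition (strong bisimilarity classes):
  B0 = {p0}
  B1 = {p1}
  B2 = {p2}
  B3 = {p3, q3}
  B4 = {q0}
  B5 = {q1}
  B6 = {q2}
p0 ∈ B0, q0 ∈ B4 → different blocks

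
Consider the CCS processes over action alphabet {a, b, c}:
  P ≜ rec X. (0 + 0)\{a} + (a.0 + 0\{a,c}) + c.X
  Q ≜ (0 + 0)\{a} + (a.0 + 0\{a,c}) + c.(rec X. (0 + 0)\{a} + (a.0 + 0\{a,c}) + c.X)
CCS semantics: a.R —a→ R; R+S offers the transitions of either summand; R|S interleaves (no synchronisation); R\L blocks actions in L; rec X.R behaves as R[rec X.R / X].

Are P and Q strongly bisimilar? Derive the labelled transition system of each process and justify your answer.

YES

Reachable graph of P (2 states):
  p0 = rec X. (0 + 0)\{a} + (a.0 + 0\{a,c}) + c.X | =a=> p1, =c=> p0
  p1 = 0 | deadlocked
Reachable graph of Q (3 states):
  q0 = (0 + 0)\{a} + (a.0 + 0\{a,c}) + c.(rec X. (0 + 0)\{a} + (a.0 + 0\{a,c}) + c.X) | =a=> q1, =c=> q2
  q1 = 0 | deadlocked
  q2 = rec X. (0 + 0)\{a} + (a.0 + 0\{a,c}) + c.X | =a=> q1, =c=> q2
Bisimilarity quotient blocks:
  B0 = {p0, q0, q2}
  B1 = {p1, q1}
p0 ∈ B0, q0 ∈ B0 → same block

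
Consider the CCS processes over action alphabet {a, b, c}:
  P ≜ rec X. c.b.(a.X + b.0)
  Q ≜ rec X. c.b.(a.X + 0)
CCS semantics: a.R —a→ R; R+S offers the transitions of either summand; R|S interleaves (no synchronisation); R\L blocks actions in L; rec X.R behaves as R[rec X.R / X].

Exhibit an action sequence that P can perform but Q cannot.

cbb

P's transition system — 4 states:
  m0 = rec X. c.b.(a.X + b.0) :: -c-> m1
  m1 = b.(a.(rec X. c.b.(a.X + b.0)) + b.0) :: -b-> m2
  m2 = a.(rec X. c.b.(a.X + b.0)) + b.0 :: -a-> m0, -b-> m3
  m3 = 0 :: stopped
Q's transition system — 3 states:
  n0 = rec X. c.b.(a.X + 0) :: -c-> n1
  n1 = b.(a.(rec X. c.b.(a.X + 0)) + 0) :: -b-> n2
  n2 = a.(rec X. c.b.(a.X + 0)) + 0 :: -a-> n0
Executing cbb from P (initial set {m0}):
  step 1 (c): {m1}
  step 2 (b): {m2}
  step 3 (b): {m3}
  ✓ P
Executing cbb from Q (initial set {n0}):
  step 1 (c): {n1}
  step 2 (b): {n2}
  step 3 (b): ∅ (Q stuck)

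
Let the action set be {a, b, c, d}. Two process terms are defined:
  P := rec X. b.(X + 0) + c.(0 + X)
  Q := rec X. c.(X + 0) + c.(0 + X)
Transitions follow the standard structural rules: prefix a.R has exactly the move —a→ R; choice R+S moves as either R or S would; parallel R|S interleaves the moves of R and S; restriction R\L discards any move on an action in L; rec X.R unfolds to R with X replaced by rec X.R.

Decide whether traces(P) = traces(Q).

trace-distinct — witness ⟨b⟩

LTS(P): 3 reachable states
  s0 = rec X. b.(X + 0) + c.(0 + X) has moves --b--▸ s1, --c--▸ s2
  s1 = (rec X. b.(X + 0) + c.(0 + X)) + 0 has moves --b--▸ s1, --c--▸ s2
  s2 = 0 + (rec X. b.(X + 0) + c.(0 + X)) has moves --b--▸ s1, --c--▸ s2
LTS(Q): 3 reachable states
  t0 = rec X. c.(X + 0) + c.(0 + X) has moves --c--▸ t1, --c--▸ t2
  t1 = (rec X. c.(X + 0) + c.(0 + X)) + 0 has moves --c--▸ t1, --c--▸ t2
  t2 = 0 + (rec X. c.(X + 0) + c.(0 + X)) has moves --c--▸ t1, --c--▸ t2
Executing b from P (initial set {s0}):
  step 1 (b): {s1}
  ✓ P
Executing b from Q (initial set {t0}):
  step 1 (b): ∅ (Q stuck)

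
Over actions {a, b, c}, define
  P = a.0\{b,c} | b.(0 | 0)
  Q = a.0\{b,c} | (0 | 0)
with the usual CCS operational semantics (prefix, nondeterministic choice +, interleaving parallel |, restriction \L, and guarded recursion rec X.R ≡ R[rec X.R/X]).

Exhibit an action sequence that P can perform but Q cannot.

b

P's transition system — 4 states:
  u0 = a.0\{b,c} | b.(0 | 0) ⊢ =a=> u1, =b=> u2
  u1 = 0\{b,c} | b.(0 | 0) ⊢ =b=> u3
  u2 = a.0\{b,c} | (0 | 0) ⊢ =a=> u3
  u3 = 0\{b,c} | (0 | 0) ⊢ ·
Q's transition system — 2 states:
  v0 = a.0\{b,c} | (0 | 0) ⊢ =a=> v1
  v1 = 0\{b,c} | (0 | 0) ⊢ ·
Run σ = ⟨b⟩ on P: start {u0}
  [1] b ⇒ {u2}
  — P admits the full trace.
Run σ = ⟨b⟩ on Q: start {v0}
  [1] b ⇒ ∅  — Q cannot continue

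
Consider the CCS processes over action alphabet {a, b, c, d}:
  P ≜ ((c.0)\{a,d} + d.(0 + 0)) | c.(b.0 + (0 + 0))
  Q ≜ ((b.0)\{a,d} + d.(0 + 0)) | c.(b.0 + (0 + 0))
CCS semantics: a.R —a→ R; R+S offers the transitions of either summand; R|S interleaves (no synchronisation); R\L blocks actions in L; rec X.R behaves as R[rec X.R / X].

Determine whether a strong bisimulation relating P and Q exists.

LTS(P): 9 reachable states
  m0 = ((c.0)\{a,d} + d.(0 + 0)) | c.(b.0 + (0 + 0)) has moves -c-> m1, -c-> m2, -d-> m3
  m1 = ((c.0)\{a,d} + d.(0 + 0)) | (b.0 + (0 + 0)) has moves -b-> m4, -c-> m5, -d-> m6
  m2 = 0\{a,d} | c.(b.0 + (0 + 0)) has moves -c-> m5
  m3 = (0 + 0) | c.(b.0 + (0 + 0)) has moves -c-> m6
  m4 = ((c.0)\{a,d} + d.(0 + 0)) | 0 has moves -c-> m7, -d-> m8
  m5 = 0\{a,d} | (b.0 + (0 + 0)) has moves -b-> m7
  m6 = (0 + 0) | (b.0 + (0 + 0)) has moves -b-> m8
  m7 = 0\{a,d} | 0 has moves ·
  m8 = (0 + 0) | 0 has moves ·
LTS(Q): 9 reachable states
  n0 = ((b.0)\{a,d} + d.(0 + 0)) | c.(b.0 + (0 + 0)) has moves -b-> n1, -c-> n2, -d-> n3
  n1 = 0\{a,d} | c.(b.0 + (0 + 0)) has moves -c-> n4
  n2 = ((b.0)\{a,d} + d.(0 + 0)) | (b.0 + (0 + 0)) has moves -b-> n4, -b-> n5, -d-> n6
  n3 = (0 + 0) | c.(b.0 + (0 + 0)) has moves -c-> n6
  n4 = 0\{a,d} | (b.0 + (0 + 0)) has moves -b-> n7
  n5 = ((b.0)\{a,d} + d.(0 + 0)) | 0 has moves -b-> n7, -d-> n8
  n6 = (0 + 0) | (b.0 + (0 + 0)) has moves -b-> n8
  n7 = 0\{a,d} | 0 has moves ·
  n8 = (0 + 0) | 0 has moves ·
Partition-refinement fixed point:
  B0 = {m0}
  B1 = {m2, m3, n1, n3}
  B2 = {m5, m6, n4, n6}
  B3 = {m7, m8, n7, n8}
  B4 = {m1}
  B5 = {m4}
  B6 = {n0}
  B7 = {n2}
  B8 = {n5}
m0 ∈ B0, n0 ∈ B6 → different blocks

NO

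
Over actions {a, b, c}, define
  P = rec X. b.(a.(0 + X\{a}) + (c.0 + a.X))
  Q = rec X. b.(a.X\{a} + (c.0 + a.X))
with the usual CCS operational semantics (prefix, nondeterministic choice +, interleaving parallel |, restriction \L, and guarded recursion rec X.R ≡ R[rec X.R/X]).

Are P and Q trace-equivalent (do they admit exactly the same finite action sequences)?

YES

Reachable graph of P (6 states):
  s0 = rec X. b.(a.(0 + X\{a}) + (c.0 + a.X)) has moves --b--▸ s1
  s1 = a.(0 + (rec X. b.(a.(0 + X\{a}) + (c.0 + a.X)))\{a}) + (c.0 + a.(rec X. b.(a.(0 + X\{a}) + (c.0 + a.X)))) has moves --a--▸ s0, --a--▸ s2, --c--▸ s3
  s2 = 0 + (rec X. b.(a.(0 + X\{a}) + (c.0 + a.X)))\{a} has moves --b--▸ s4
  s3 = 0 has moves deadlocked
  s4 = (a.(0 + (rec X. b.(a.(0 + X\{a}) + (c.0 + a.X)))\{a}) + (c.0 + a.(rec X. b.(a.(0 + X\{a}) + (c.0 + a.X)))))\{a} has moves --c--▸ s5
  s5 = 0\{a} has moves deadlocked
Reachable graph of Q (6 states):
  t0 = rec X. b.(a.X\{a} + (c.0 + a.X)) has moves --b--▸ t1
  t1 = a.(rec X. b.(a.X\{a} + (c.0 + a.X)))\{a} + (c.0 + a.(rec X. b.(a.X\{a} + (c.0 + a.X)))) has moves --a--▸ t0, --a--▸ t2, --c--▸ t3
  t2 = (rec X. b.(a.X\{a} + (c.0 + a.X)))\{a} has moves --b--▸ t4
  t3 = 0 has moves deadlocked
  t4 = (a.(rec X. b.(a.X\{a} + (c.0 + a.X)))\{a} + (c.0 + a.(rec X. b.(a.X\{a} + (c.0 + a.X)))))\{a} has moves --c--▸ t5
  t5 = 0\{a} has moves deadlocked
Partition-refinement fixed point:
  B0 = {s0, t0}
  B1 = {s1, t1}
  B2 = {s3, s5, t3, t5}
  B3 = {s2, t2}
  B4 = {s4, t4}
s0 ∈ B0, t0 ∈ B0 → same block
Bisimilar ⇒ trace-equivalent.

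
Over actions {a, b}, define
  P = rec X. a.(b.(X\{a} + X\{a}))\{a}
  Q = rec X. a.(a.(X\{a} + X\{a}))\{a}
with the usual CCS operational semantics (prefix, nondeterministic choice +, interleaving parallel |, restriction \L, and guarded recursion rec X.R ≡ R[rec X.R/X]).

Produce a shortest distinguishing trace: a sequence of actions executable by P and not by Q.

ab

LTS(P): 3 reachable states
  s0 = rec X. a.(b.(X\{a} + X\{a}))\{a} | —a→ s1
  s1 = (b.((rec X. a.(b.(X\{a} + X\{a}))\{a})\{a} + (rec X. a.(b.(X\{a} + X\{a}))\{a})\{a}))\{a} | —b→ s2
  s2 = ((rec X. a.(b.(X\{a} + X\{a}))\{a})\{a} + (rec X. a.(b.(X\{a} + X\{a}))\{a})\{a})\{a} | stopped
LTS(Q): 2 reachable states
  t0 = rec X. a.(a.(X\{a} + X\{a}))\{a} | —a→ t1
  t1 = (a.((rec X. a.(a.(X\{a} + X\{a}))\{a})\{a} + (rec X. a.(a.(X\{a} + X\{a}))\{a})\{a}))\{a} | stopped
Executing ab from P (initial set {s0}):
  step 1 (a): {s1}
  step 2 (b): {s2}
  P completes σ.
Executing ab from Q (initial set {t0}):
  step 1 (a): {t1}
  step 2 (b): no successor for Q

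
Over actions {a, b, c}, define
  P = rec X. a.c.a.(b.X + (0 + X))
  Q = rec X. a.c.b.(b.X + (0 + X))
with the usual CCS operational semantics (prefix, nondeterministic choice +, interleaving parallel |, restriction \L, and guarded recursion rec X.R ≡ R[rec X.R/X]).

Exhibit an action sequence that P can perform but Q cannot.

LTS(P): 4 reachable states
  u0 = rec X. a.c.a.(b.X + (0 + X)) | --a--▸ u1
  u1 = c.a.(b.(rec X. a.c.a.(b.X + (0 + X))) + (0 + (rec X. a.c.a.(b.X + (0 + X))))) | --c--▸ u2
  u2 = a.(b.(rec X. a.c.a.(b.X + (0 + X))) + (0 + (rec X. a.c.a.(b.X + (0 + X))))) | --a--▸ u3
  u3 = b.(rec X. a.c.a.(b.X + (0 + X))) + (0 + (rec X. a.c.a.(b.X + (0 + X)))) | --a--▸ u1, --b--▸ u0
LTS(Q): 4 reachable states
  v0 = rec X. a.c.b.(b.X + (0 + X)) | --a--▸ v1
  v1 = c.b.(b.(rec X. a.c.b.(b.X + (0 + X))) + (0 + (rec X. a.c.b.(b.X + (0 + X))))) | --c--▸ v2
  v2 = b.(b.(rec X. a.c.b.(b.X + (0 + X))) + (0 + (rec X. a.c.b.(b.X + (0 + X))))) | --b--▸ v3
  v3 = b.(rec X. a.c.b.(b.X + (0 + X))) + (0 + (rec X. a.c.b.(b.X + (0 + X)))) | --a--▸ v1, --b--▸ v0
Trace ⟨aca⟩ through P, begin at {u0}:
  after a @ step 1: {u1}
  after c @ step 2: {u2}
  after a @ step 3: {u3}
  P completes σ.
Trace ⟨aca⟩ through Q, begin at {v0}:
  after a @ step 1: {v1}
  after c @ step 2: {v2}
  after a @ step 3: ∅  — Q cannot continue

aca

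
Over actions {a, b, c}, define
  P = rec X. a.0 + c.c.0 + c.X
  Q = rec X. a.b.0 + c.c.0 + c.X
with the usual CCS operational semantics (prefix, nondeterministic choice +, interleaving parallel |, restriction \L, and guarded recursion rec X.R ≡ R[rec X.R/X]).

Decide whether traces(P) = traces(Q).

traces(P) ≠ traces(Q) — witness ⟨ab⟩

LTS(P): 3 reachable states
  p0 = rec X. a.0 + c.c.0 + c.X ⊢ -a-> p1, -c-> p0, -c-> p2
  p1 = 0 ⊢ stopped
  p2 = c.0 ⊢ -c-> p1
LTS(Q): 4 reachable states
  q0 = rec X. a.b.0 + c.c.0 + c.X ⊢ -a-> q1, -c-> q0, -c-> q2
  q1 = b.0 ⊢ -b-> q3
  q2 = c.0 ⊢ -c-> q3
  q3 = 0 ⊢ stopped
Executing ab from Q (initial set {q0}):
  after a @ step 1: {q1}
  after b @ step 2: {q3}
  Q completes σ.
Executing ab from P (initial set {p0}):
  after a @ step 1: {p1}
  after b @ step 2: no successor for P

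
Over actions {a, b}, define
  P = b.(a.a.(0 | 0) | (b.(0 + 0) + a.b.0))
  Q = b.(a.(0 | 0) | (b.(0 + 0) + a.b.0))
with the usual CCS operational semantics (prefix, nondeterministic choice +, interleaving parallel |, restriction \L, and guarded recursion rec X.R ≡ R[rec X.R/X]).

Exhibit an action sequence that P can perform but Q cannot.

Reachable graph of P (13 states):
  s0 = b.(a.a.(0 | 0) | (b.(0 + 0) + a.b.0)) ⊢ -b-> s1
  s1 = a.a.(0 | 0) | (b.(0 + 0) + a.b.0) ⊢ -a-> s2, -a-> s3, -b-> s4
  s2 = a.(0 | 0) | (b.(0 + 0) + a.b.0) ⊢ -a-> s5, -a-> s6, -b-> s7
  s3 = a.a.(0 | 0) | b.0 ⊢ -a-> s6, -b-> s8
  s4 = a.a.(0 | 0) | (0 + 0) ⊢ -a-> s7
  s5 = 0 | 0 | (b.(0 + 0) + a.b.0) ⊢ -a-> s9, -b-> s10
  s6 = a.(0 | 0) | b.0 ⊢ -a-> s9, -b-> s11
  s7 = a.(0 | 0) | (0 + 0) ⊢ -a-> s10
  s8 = a.a.(0 | 0) | 0 ⊢ -a-> s11
  s9 = 0 | 0 | b.0 ⊢ -b-> s12
  s10 = 0 | 0 | (0 + 0) ⊢ ∅
  s11 = a.(0 | 0) | 0 ⊢ -a-> s12
  s12 = 0 | 0 | 0 ⊢ ∅
Reachable graph of Q (9 states):
  t0 = b.(a.(0 | 0) | (b.(0 + 0) + a.b.0)) ⊢ -b-> t1
  t1 = a.(0 | 0) | (b.(0 + 0) + a.b.0) ⊢ -a-> t2, -a-> t3, -b-> t4
  t2 = 0 | 0 | (b.(0 + 0) + a.b.0) ⊢ -a-> t5, -b-> t6
  t3 = a.(0 | 0) | b.0 ⊢ -a-> t5, -b-> t7
  t4 = a.(0 | 0) | (0 + 0) ⊢ -a-> t6
  t5 = 0 | 0 | b.0 ⊢ -b-> t8
  t6 = 0 | 0 | (0 + 0) ⊢ ∅
  t7 = a.(0 | 0) | 0 ⊢ -a-> t8
  t8 = 0 | 0 | 0 ⊢ ∅
Executing baaa from P (initial set {s0}):
  after b @ step 1: {s1}
  after a @ step 2: {s2, s3}
  after a @ step 3: {s5, s6}
  after a @ step 4: {s9}
  P completes σ.
Executing baaa from Q (initial set {t0}):
  after b @ step 1: {t1}
  after a @ step 2: {t2, t3}
  after a @ step 3: {t5}
  after a @ step 4: ∅  — Q cannot continue

baaa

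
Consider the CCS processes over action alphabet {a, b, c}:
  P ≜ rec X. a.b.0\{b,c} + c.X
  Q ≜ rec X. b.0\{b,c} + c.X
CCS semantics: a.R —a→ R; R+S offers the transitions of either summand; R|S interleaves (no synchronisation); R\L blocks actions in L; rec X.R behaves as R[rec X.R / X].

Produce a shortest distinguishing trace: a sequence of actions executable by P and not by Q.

Reachable graph of P (3 states):
  m0 = rec X. a.b.0\{b,c} + c.X ⊢ ··a··> m1, ··c··> m0
  m1 = b.0\{b,c} ⊢ ··b··> m2
  m2 = 0\{b,c} ⊢ deadlocked
Reachable graph of Q (2 states):
  n0 = rec X. b.0\{b,c} + c.X ⊢ ··b··> n1, ··c··> n0
  n1 = 0\{b,c} ⊢ deadlocked
Executing a from P (initial set {m0}):
  step 1 (a): {m1}
  ✓ P
Executing a from Q (initial set {n0}):
  step 1 (a): no successor for Q

a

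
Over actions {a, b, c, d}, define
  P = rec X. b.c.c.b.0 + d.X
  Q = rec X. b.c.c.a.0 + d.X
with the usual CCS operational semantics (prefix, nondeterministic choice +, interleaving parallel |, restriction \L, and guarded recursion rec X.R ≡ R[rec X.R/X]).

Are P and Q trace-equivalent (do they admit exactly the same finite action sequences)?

P's transition system — 5 states:
  m0 = rec X. b.c.c.b.0 + d.X :: -b-> m1, -d-> m0
  m1 = c.c.b.0 :: -c-> m2
  m2 = c.b.0 :: -c-> m3
  m3 = b.0 :: -b-> m4
  m4 = 0 :: stopped
Q's transition system — 5 states:
  n0 = rec X. b.c.c.a.0 + d.X :: -b-> n1, -d-> n0
  n1 = c.c.a.0 :: -c-> n2
  n2 = c.a.0 :: -c-> n3
  n3 = a.0 :: -a-> n4
  n4 = 0 :: stopped
Trace ⟨bccb⟩ through P, begin at {m0}:
  step 1 (b): {m1}
  step 2 (c): {m2}
  step 3 (c): {m3}
  step 4 (b): {m4}
  — P admits the full trace.
Trace ⟨bccb⟩ through Q, begin at {n0}:
  step 1 (b): {n1}
  step 2 (c): {n2}
  step 3 (c): {n3}
  step 4 (b): ∅  — Q cannot continue

NO — witness ⟨bccb⟩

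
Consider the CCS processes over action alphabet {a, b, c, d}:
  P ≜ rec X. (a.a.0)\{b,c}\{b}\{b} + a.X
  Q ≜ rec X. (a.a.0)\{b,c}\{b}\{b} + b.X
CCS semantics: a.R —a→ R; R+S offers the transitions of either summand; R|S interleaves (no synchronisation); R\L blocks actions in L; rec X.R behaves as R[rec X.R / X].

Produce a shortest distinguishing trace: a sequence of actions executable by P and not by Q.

Reachable graph of P (3 states):
  s0 = rec X. (a.a.0)\{b,c}\{b}\{b} + a.X → --a--▸ s0, --a--▸ s1
  s1 = (a.0)\{b,c}\{b}\{b} → --a--▸ s2
  s2 = 0\{b,c}\{b}\{b} → ∅
Reachable graph of Q (3 states):
  t0 = rec X. (a.a.0)\{b,c}\{b}\{b} + b.X → --a--▸ t1, --b--▸ t0
  t1 = (a.0)\{b,c}\{b}\{b} → --a--▸ t2
  t2 = 0\{b,c}\{b}\{b} → ∅
Run σ = ⟨aaa⟩ on P: start {s0}
  [1] a ⇒ {s0, s1}
  [2] a ⇒ {s0, s1, s2}
  [3] a ⇒ {s0, s1, s2}
  — P admits the full trace.
Run σ = ⟨aaa⟩ on Q: start {t0}
  [1] a ⇒ {t1}
  [2] a ⇒ {t2}
  [3] a ⇒ ∅ (Q stuck)

aaa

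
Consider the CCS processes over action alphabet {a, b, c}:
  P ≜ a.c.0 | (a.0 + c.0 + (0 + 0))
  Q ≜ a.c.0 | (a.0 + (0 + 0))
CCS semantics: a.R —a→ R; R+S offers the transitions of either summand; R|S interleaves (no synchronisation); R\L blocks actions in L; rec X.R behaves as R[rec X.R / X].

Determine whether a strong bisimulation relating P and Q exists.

P ≁ Q

LTS(P): 6 reachable states
  s0 = a.c.0 | (a.0 + c.0 + (0 + 0)) :: -a-> s1, -a-> s2, -c-> s1
  s1 = a.c.0 | 0 :: -a-> s3
  s2 = c.0 | (a.0 + c.0 + (0 + 0)) :: -a-> s3, -c-> s3, -c-> s4
  s3 = c.0 | 0 :: -c-> s5
  s4 = 0 | (a.0 + c.0 + (0 + 0)) :: -a-> s5, -c-> s5
  s5 = 0 | 0 :: ·
LTS(Q): 6 reachable states
  t0 = a.c.0 | (a.0 + (0 + 0)) :: -a-> t1, -a-> t2
  t1 = a.c.0 | 0 :: -a-> t3
  t2 = c.0 | (a.0 + (0 + 0)) :: -a-> t3, -c-> t4
  t3 = c.0 | 0 :: -c-> t5
  t4 = 0 | (a.0 + (0 + 0)) :: -a-> t5
  t5 = 0 | 0 :: ·
Bisimilarity quotient blocks:
  B0 = {s0}
  B1 = {s1, t1}
  B2 = {s3, t3}
  B3 = {s5, t5}
  B4 = {s2}
  B5 = {s4}
  B6 = {t0}
  B7 = {t2}
  B8 = {t4}
s0 ∈ B0, t0 ∈ B6 → different blocks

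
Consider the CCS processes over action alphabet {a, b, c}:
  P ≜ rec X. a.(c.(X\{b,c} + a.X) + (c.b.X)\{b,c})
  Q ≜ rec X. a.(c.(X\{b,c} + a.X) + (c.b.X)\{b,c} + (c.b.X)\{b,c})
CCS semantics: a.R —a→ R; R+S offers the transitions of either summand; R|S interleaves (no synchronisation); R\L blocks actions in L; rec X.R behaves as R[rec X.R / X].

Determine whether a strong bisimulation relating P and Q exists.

Reachable graph of P (4 states):
  m0 = rec X. a.(c.(X\{b,c} + a.X) + (c.b.X)\{b,c}) :: =a=> m1
  m1 = c.((rec X. a.(c.(X\{b,c} + a.X) + (c.b.X)\{b,c}))\{b,c} + a.(rec X. a.(c.(X\{b,c} + a.X) + (c.b.X)\{b,c}))) + (c.b.(rec X. a.(c.(X\{b,c} + a.X) + (c.b.X)\{b,c})))\{b,c} :: =c=> m2
  m2 = (rec X. a.(c.(X\{b,c} + a.X) + (c.b.X)\{b,c}))\{b,c} + a.(rec X. a.(c.(X\{b,c} + a.X) + (c.b.X)\{b,c})) :: =a=> m0, =a=> m3
  m3 = (c.((rec X. a.(c.(X\{b,c} + a.X) + (c.b.X)\{b,c}))\{b,c} + a.(rec X. a.(c.(X\{b,c} + a.X) + (c.b.X)\{b,c}))) + (c.b.(rec X. a.(c.(X\{b,c} + a.X) + (c.b.X)\{b,c})))\{b,c})\{b,c} :: deadlocked
Reachable graph of Q (4 states):
  n0 = rec X. a.(c.(X\{b,c} + a.X) + (c.b.X)\{b,c} + (c.b.X)\{b,c}) :: =a=> n1
  n1 = c.((rec X. a.(c.(X\{b,c} + a.X) + (c.b.X)\{b,c} + (c.b.X)\{b,c}))\{b,c} + a.(rec X. a.(c.(X\{b,c} + a.X) + (c.b.X)\{b,c} + (c.b.X)\{b,c}))) + (c.b.(rec X. a.(c.(X\{b,c} + a.X) + (c.b.X)\{b,c} + (c.b.X)\{b,c})))\{b,c} + (c.b.(rec X. a.(c.(X\{b,c} + a.X) + (c.b.X)\{b,c} + (c.b.X)\{b,c})))\{b,c} :: =c=> n2
  n2 = (rec X. a.(c.(X\{b,c} + a.X) + (c.b.X)\{b,c} + (c.b.X)\{b,c}))\{b,c} + a.(rec X. a.(c.(X\{b,c} + a.X) + (c.b.X)\{b,c} + (c.b.X)\{b,c})) :: =a=> n0, =a=> n3
  n3 = (c.((rec X. a.(c.(X\{b,c} + a.X) + (c.b.X)\{b,c} + (c.b.X)\{b,c}))\{b,c} + a.(rec X. a.(c.(X\{b,c} + a.X) + (c.b.X)\{b,c} + (c.b.X)\{b,c}))) + (c.b.(rec X. a.(c.(X\{b,c} + a.X) + (c.b.X)\{b,c} + (c.b.X)\{b,c})))\{b,c} + (c.b.(rec X. a.(c.(X\{b,c} + a.X) + (c.b.X)\{b,c} + (c.b.X)\{b,c})))\{b,c})\{b,c} :: deadlocked
Coarsest stable partition (strong bisimilarity classes):
  B0 = {m0, n0}
  B1 = {m1, n1}
  B2 = {m2, n2}
  B3 = {m3, n3}
m0 ∈ B0, n0 ∈ B0 → same block

YES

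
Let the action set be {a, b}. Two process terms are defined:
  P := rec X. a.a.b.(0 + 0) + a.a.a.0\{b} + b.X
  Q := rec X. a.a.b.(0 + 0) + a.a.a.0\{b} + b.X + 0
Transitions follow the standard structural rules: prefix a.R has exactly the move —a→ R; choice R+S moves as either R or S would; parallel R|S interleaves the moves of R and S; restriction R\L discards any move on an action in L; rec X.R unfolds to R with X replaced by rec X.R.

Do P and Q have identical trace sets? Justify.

YES

P's transition system — 7 states:
  p0 = rec X. a.a.b.(0 + 0) + a.a.a.0\{b} + b.X → --a--▸ p1, --a--▸ p2, --b--▸ p0
  p1 = a.a.0\{b} → --a--▸ p3
  p2 = a.b.(0 + 0) → --a--▸ p4
  p3 = a.0\{b} → --a--▸ p5
  p4 = b.(0 + 0) → --b--▸ p6
  p5 = 0\{b} → (no moves)
  p6 = 0 + 0 → (no moves)
Q's transition system — 7 states:
  q0 = rec X. a.a.b.(0 + 0) + a.a.a.0\{b} + b.X + 0 → --a--▸ q1, --a--▸ q2, --b--▸ q0
  q1 = a.a.0\{b} → --a--▸ q3
  q2 = a.b.(0 + 0) → --a--▸ q4
  q3 = a.0\{b} → --a--▸ q5
  q4 = b.(0 + 0) → --b--▸ q6
  q5 = 0\{b} → (no moves)
  q6 = 0 + 0 → (no moves)
Coarsest stable partition (strong bisimilarity classes):
  B0 = {p0, q0}
  B1 = {p1, q1}
  B2 = {p3, q3}
  B3 = {p5, p6, q5, q6}
  B4 = {p2, q2}
  B5 = {p4, q4}
p0 ∈ B0, q0 ∈ B0 → same block
Bisimilar ⇒ trace-equivalent.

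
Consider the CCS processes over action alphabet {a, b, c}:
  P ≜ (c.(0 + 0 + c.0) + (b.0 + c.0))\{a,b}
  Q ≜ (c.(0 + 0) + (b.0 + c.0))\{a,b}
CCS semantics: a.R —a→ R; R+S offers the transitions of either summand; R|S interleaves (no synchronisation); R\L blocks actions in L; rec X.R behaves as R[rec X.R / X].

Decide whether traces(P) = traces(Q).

P's transition system — 3 states:
  u0 = (c.(0 + 0 + c.0) + (b.0 + c.0))\{a,b} → --c--▸ u1, --c--▸ u2
  u1 = (0 + 0 + c.0)\{a,b} → --c--▸ u2
  u2 = 0\{a,b} → stopped
Q's transition system — 3 states:
  v0 = (c.(0 + 0) + (b.0 + c.0))\{a,b} → --c--▸ v1, --c--▸ v2
  v1 = (0 + 0)\{a,b} → stopped
  v2 = 0\{a,b} → stopped
Run σ = ⟨cc⟩ on P: start {u0}
  step 1 (c): {u1, u2}
  step 2 (c): {u2}
  ✓ P
Run σ = ⟨cc⟩ on Q: start {v0}
  step 1 (c): {v1, v2}
  step 2 (c): no successor for Q

trace-distinct — witness ⟨cc⟩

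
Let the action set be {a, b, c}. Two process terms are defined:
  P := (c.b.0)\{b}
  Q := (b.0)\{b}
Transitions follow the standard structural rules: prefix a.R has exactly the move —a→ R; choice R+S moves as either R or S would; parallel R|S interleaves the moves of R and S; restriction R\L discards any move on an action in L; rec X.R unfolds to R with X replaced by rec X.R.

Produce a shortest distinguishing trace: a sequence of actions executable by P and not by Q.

LTS(P): 2 reachable states
  u0 = (c.b.0)\{b} | --c--▸ u1
  u1 = (b.0)\{b} | stopped
LTS(Q): 1 reachable states
  v0 = (b.0)\{b} | stopped
Trace ⟨c⟩ through P, begin at {u0}:
  after c @ step 1: {u1}
  ✓ P
Trace ⟨c⟩ through Q, begin at {v0}:
  after c @ step 1: ∅  — Q cannot continue

c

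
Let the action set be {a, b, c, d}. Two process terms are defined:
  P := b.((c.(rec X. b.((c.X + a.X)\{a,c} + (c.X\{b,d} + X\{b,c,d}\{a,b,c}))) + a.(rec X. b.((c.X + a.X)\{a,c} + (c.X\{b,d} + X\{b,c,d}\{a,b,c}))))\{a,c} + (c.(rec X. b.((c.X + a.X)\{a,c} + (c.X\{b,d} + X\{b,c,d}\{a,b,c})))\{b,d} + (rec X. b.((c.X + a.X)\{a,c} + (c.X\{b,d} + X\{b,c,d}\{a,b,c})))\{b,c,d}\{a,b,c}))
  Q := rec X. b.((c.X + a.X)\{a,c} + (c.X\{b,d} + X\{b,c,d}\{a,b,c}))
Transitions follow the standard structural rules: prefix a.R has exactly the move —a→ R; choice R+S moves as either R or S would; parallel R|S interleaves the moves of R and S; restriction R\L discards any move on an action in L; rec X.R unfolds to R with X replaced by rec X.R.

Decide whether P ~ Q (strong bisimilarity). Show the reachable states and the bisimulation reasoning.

Reachable graph of P (3 states):
  p0 = b.((c.(rec X. b.((c.X + a.X)\{a,c} + (c.X\{b,d} + X\{b,c,d}\{a,b,c}))) + a.(rec X. b.((c.X + a.X)\{a,c} + (c.X\{b,d} + X\{b,c,d}\{a,b,c}))))\{a,c} + (c.(rec X. b.((c.X + a.X)\{a,c} + (c.X\{b,d} + X\{b,c,d}\{a,b,c})))\{b,d} + (rec X. b.((c.X + a.X)\{a,c} + (c.X\{b,d} + X\{b,c,d}\{a,b,c})))\{b,c,d}\{a,b,c})) :: -b-> p1
  p1 = (c.(rec X. b.((c.X + a.X)\{a,c} + (c.X\{b,d} + X\{b,c,d}\{a,b,c}))) + a.(rec X. b.((c.X + a.X)\{a,c} + (c.X\{b,d} + X\{b,c,d}\{a,b,c}))))\{a,c} + (c.(rec X. b.((c.X + a.X)\{a,c} + (c.X\{b,d} + X\{b,c,d}\{a,b,c})))\{b,d} + (rec X. b.((c.X + a.X)\{a,c} + (c.X\{b,d} + X\{b,c,d}\{a,b,c})))\{b,c,d}\{a,b,c}) :: -c-> p2
  p2 = (rec X. b.((c.X + a.X)\{a,c} + (c.X\{b,d} + X\{b,c,d}\{a,b,c})))\{b,d} :: ·
Reachable graph of Q (3 states):
  q0 = rec X. b.((c.X + a.X)\{a,c} + (c.X\{b,d} + X\{b,c,d}\{a,b,c})) :: -b-> q1
  q1 = (c.(rec X. b.((c.X + a.X)\{a,c} + (c.X\{b,d} + X\{b,c,d}\{a,b,c}))) + a.(rec X. b.((c.X + a.X)\{a,c} + (c.X\{b,d} + X\{b,c,d}\{a,b,c}))))\{a,c} + (c.(rec X. b.((c.X + a.X)\{a,c} + (c.X\{b,d} + X\{b,c,d}\{a,b,c})))\{b,d} + (rec X. b.((c.X + a.X)\{a,c} + (c.X\{b,d} + X\{b,c,d}\{a,b,c})))\{b,c,d}\{a,b,c}) :: -c-> q2
  q2 = (rec X. b.((c.X + a.X)\{a,c} + (c.X\{b,d} + X\{b,c,d}\{a,b,c})))\{b,d} :: ·
Coarsest stable partition (strong bisimilarity classes):
  B0 = {p0, q0}
  B1 = {p1, q1}
  B2 = {p2, q2}
p0 ∈ B0, q0 ∈ B0 → same block

bisimilar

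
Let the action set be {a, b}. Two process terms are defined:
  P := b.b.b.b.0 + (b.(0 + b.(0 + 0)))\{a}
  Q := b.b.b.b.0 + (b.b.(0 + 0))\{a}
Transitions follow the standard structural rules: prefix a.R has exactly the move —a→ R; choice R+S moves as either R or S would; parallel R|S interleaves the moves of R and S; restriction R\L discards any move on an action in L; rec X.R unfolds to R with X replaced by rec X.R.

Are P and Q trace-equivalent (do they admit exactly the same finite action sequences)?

P's transition system — 7 states:
  m0 = b.b.b.b.0 + (b.(0 + b.(0 + 0)))\{a} | --b--▸ m1, --b--▸ m2
  m1 = (0 + b.(0 + 0))\{a} | --b--▸ m3
  m2 = b.b.b.0 | --b--▸ m4
  m3 = (0 + 0)\{a} | stopped
  m4 = b.b.0 | --b--▸ m5
  m5 = b.0 | --b--▸ m6
  m6 = 0 | stopped
Q's transition system — 7 states:
  n0 = b.b.b.b.0 + (b.b.(0 + 0))\{a} | --b--▸ n1, --b--▸ n2
  n1 = (b.(0 + 0))\{a} | --b--▸ n3
  n2 = b.b.b.0 | --b--▸ n4
  n3 = (0 + 0)\{a} | stopped
  n4 = b.b.0 | --b--▸ n5
  n5 = b.0 | --b--▸ n6
  n6 = 0 | stopped
Partition-refinement fixed point:
  B0 = {m0, n0}
  B1 = {m1, m5, n1, n5}
  B2 = {m3, m6, n3, n6}
  B3 = {m2, n2}
  B4 = {m4, n4}
m0 ∈ B0, n0 ∈ B0 → same block
Bisimilar ⇒ trace-equivalent.

trace-equivalent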